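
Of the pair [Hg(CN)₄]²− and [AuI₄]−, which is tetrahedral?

For [Hg(CN)₄]²−: Summing ligand charges against the −2 overall charge gives an oxidation state of +2 for mercury. Hg sits in group 12, so the d-electron count is 12 − 2 = 10. A d¹⁰ ion has no crystal-field stabilisation preference between square planar and tetrahedral, so four ligands adopt the sterically favoured tetrahedral geometry. → tetrahedral.
For [AuI₄]−: Summing ligand charges against the −1 overall charge gives an oxidation state of +3 for gold. Group 11 minus oxidation state 3 gives a d⁸ configuration. A 5d d⁸ ion has a large crystal-field splitting; square planar leaves the high-energy d_{x²−y²} orbital empty and maximises CFSE. → square planar.

[Hg(CN)₄]²−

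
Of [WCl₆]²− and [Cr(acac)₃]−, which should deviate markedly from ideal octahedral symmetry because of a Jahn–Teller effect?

[Cr(acac)₃]−

[WCl₆]²−: Each chloride is −1; balancing the −2 overall charge requires W(IV). W sits in group 6, so the d-electron count is 6 − 4 = 2. The d² configuration leaves the e_g set evenly filled (or empty) — no strong Jahn–Teller driving force.
[Cr(acac)₃]−: Each acetylacetonate is −1; balancing the −1 overall charge requires Cr(II). Group 6 minus oxidation state 2 gives a d⁴ configuration. Acetylacetonate is a weak-field ligand for a first-row metal, so the complex is high-spin. The t₂g³e_g¹ (high-spin) configuration has an unevenly filled e_g set; the Jahn–Teller theorem predicts a tetragonal distortion (typically axial elongation) to lift the degeneracy.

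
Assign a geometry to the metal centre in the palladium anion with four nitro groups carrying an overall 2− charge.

square planar

Each nitro (N-bound nitrite) is −1; balancing the −2 overall charge requires Pd(II).
Group 10 minus oxidation state 2 gives a d⁸ configuration.
With 4 monodentate ligands the coordination number is 4.
A 4d d⁸ ion has a large crystal-field splitting; square planar leaves the high-energy d_{x²−y²} orbital empty and maximises CFSE.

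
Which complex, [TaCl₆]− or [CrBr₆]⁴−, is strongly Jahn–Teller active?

[CrBr₆]⁴−

[TaCl₆]−: Each chloride is −1; balancing the −1 overall charge requires Ta(V). Ta sits in group 5, so the d-electron count is 5 − 5 = 0. The d⁰ configuration leaves the e_g set evenly filled (or empty) — no strong Jahn–Teller driving force.
[CrBr₆]⁴−: Ligand charges: each bromide is −1. With an overall charge of −4 the chromium centre must be in the +2 oxidation state. Cr sits in group 6, so the d-electron count is 6 − 2 = 4. Bromide is a weak-field ligand for a first-row metal, so the complex is high-spin. The t₂g³e_g¹ (high-spin) configuration has an unevenly filled e_g set; the Jahn–Teller theorem predicts a tetragonal distortion (typically axial elongation) to lift the degeneracy.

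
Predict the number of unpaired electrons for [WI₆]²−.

Summing ligand charges against the −2 overall charge gives an oxidation state of +4 for tungsten.
Group 6 minus oxidation state 4 gives a d² configuration.
In an octahedral field the d² configuration is t₂g²e_g⁰ (only one arrangement possible), giving 2 unpaired electrons.

2 unpaired electrons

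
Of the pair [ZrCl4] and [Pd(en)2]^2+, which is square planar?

[Pd(en)2]^2+

For [ZrCl4]: Summing ligand charges against the 0 overall charge gives an oxidation state of +4 for zirconium. Zirconium is a group-4 element; Zr(IV) is therefore d⁰. A d⁰ ion has no crystal-field stabilisation preference between square planar and tetrahedral, so four ligands adopt the sterically favoured tetrahedral geometry. → tetrahedral.
For [Pd(en)2]^2+: Summing ligand charges against the +2 overall charge gives an oxidation state of +2 for palladium. Group 10 minus oxidation state 2 gives a d⁸ configuration. A 4d d⁸ ion has a large crystal-field splitting; square planar leaves the high-energy d_{x²−y²} orbital empty and maximises CFSE. → square planar.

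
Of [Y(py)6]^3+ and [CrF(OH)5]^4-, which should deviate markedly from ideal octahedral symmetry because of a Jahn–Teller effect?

[CrF(OH)5]^4-

[Y(py)6]^3+: Pyridine is neutral; balancing the +3 overall charge requires Y(III). Yttrium is a group-3 element; Y(III) is therefore d⁰. The d⁰ configuration leaves the e_g set evenly filled (or empty) — no strong Jahn–Teller driving force.
[CrF(OH)5]^4-: Ligand charges: each fluoride is −1; each hydroxide is −1. With an overall charge of −4 the chromium centre must be in the +2 oxidation state. Cr sits in group 6, so the d-electron count is 6 − 2 = 4. Fluoride and hydroxide are weak-field ligands for a first-row metal, so the complex is high-spin. The t₂g³e_g¹ (high-spin) configuration has an unevenly filled e_g set; the Jahn–Teller theorem predicts a tetragonal distortion (typically axial elongation) to lift the degeneracy.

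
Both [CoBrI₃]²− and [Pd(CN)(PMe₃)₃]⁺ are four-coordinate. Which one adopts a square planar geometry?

For [CoBrI₃]²−: Ligand charges: each bromide is −1; each iodide is −1. With an overall charge of −2 the cobalt centre must be in the +2 oxidation state. Group 9 minus oxidation state 2 gives a d⁷ configuration. For a high-spin 3d d⁷ ion with weak-field ligands the small Δₜ gives little square-planar CFSE advantage, so four ligands adopt the sterically favoured tetrahedral geometry. → tetrahedral.
For [Pd(CN)(PMe₃)₃]⁺: Each cyanide is −1; trimethylphosphine is neutral; balancing the +1 overall charge requires Pd(II). Pd sits in group 10, so the d-electron count is 10 − 2 = 8. A 4d d⁸ ion has a large crystal-field splitting; square planar leaves the high-energy d_{x²−y²} orbital empty and maximises CFSE. → square planar.

[Pd(CN)(PMe₃)₃]⁺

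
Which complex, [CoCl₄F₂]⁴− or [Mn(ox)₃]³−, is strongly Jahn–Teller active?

[Mn(ox)₃]³−

[CoCl₄F₂]⁴−: Each chloride is −1; each fluoride is −1; balancing the −4 overall charge requires Co(II). Group 9 minus oxidation state 2 gives a d⁷ configuration. Chloride and fluoride are weak-field ligands for a first-row metal, so the complex is high-spin. The d⁷ configuration leaves the e_g set evenly filled (or empty) — no strong Jahn–Teller driving force.
[Mn(ox)₃]³−: Ligand charges: each oxalate is −2. With an overall charge of −3 the manganese centre must be in the +3 oxidation state. Manganese is a group-7 element; Mn(III) is therefore d⁴. Oxalate is a weak-field ligand for a first-row metal, so the complex is high-spin. The t₂g³e_g¹ (high-spin) configuration has an unevenly filled e_g set; the Jahn–Teller theorem predicts a tetragonal distortion (typically axial elongation) to lift the degeneracy.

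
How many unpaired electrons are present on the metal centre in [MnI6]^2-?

3

Summing ligand charges against the −2 overall charge gives an oxidation state of +4 for manganese.
Mn sits in group 7, so the d-electron count is 7 − 4 = 3.
In an octahedral field the d³ configuration is t₂g³e_g⁰ (only one arrangement possible), giving 3 unpaired electrons.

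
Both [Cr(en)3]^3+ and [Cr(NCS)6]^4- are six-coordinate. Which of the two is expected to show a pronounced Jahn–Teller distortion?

[Cr(NCS)6]^4-

[Cr(en)3]^3+: Summing ligand charges against the +3 overall charge gives an oxidation state of +3 for chromium. Chromium is a group-6 element; Cr(III) is therefore d³. The d³ configuration leaves the e_g set evenly filled (or empty) — no strong Jahn–Teller driving force.
[Cr(NCS)6]^4-: Ligand charges: each isothiocyanate is −1. With an overall charge of −4 the chromium centre must be in the +2 oxidation state. Group 6 minus oxidation state 2 gives a d⁴ configuration. Isothiocyanate is a weak-field ligand for a first-row metal, so the complex is high-spin. The t₂g³e_g¹ (high-spin) configuration has an unevenly filled e_g set; the Jahn–Teller theorem predicts a tetragonal distortion (typically axial elongation) to lift the degeneracy.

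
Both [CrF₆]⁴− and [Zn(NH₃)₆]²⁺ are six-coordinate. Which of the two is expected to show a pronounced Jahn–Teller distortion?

[CrF₆]⁴−

[CrF₆]⁴−: Ligand charges: each fluoride is −1. With an overall charge of −4 the chromium centre must be in the +2 oxidation state. Chromium is a group-6 element; Cr(II) is therefore d⁴. Fluoride is a weak-field ligand for a first-row metal, so the complex is high-spin. The t₂g³e_g¹ (high-spin) configuration has an unevenly filled e_g set; the Jahn–Teller theorem predicts a tetragonal distortion (typically axial elongation) to lift the degeneracy.
[Zn(NH₃)₆]²⁺: Summing ligand charges against the +2 overall charge gives an oxidation state of +2 for zinc. Zn sits in group 12, so the d-electron count is 12 − 2 = 10. The d¹⁰ configuration leaves the e_g set evenly filled (or empty) — no strong Jahn–Teller driving force.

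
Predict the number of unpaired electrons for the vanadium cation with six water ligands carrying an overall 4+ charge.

1

Water is neutral; balancing the +4 overall charge requires V(IV).
Vanadium is a group-5 element; V(IV) is therefore d¹.
In an octahedral field the d¹ configuration is t₂g¹e_g⁰ (only one arrangement possible), giving 1 unpaired electron.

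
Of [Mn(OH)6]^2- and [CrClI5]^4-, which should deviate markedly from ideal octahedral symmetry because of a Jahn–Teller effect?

[Mn(OH)6]^2-: Summing ligand charges against the −2 overall charge gives an oxidation state of +4 for manganese. Manganese is a group-7 element; Mn(IV) is therefore d³. The d³ configuration leaves the e_g set evenly filled (or empty) — no strong Jahn–Teller driving force.
[CrClI5]^4-: Ligand charges: each chloride is −1; each iodide is −1. With an overall charge of −4 the chromium centre must be in the +2 oxidation state. Chromium is a group-6 element; Cr(II) is therefore d⁴. Chloride and iodide are weak-field ligands for a first-row metal, so the complex is high-spin. The t₂g³e_g¹ (high-spin) configuration has an unevenly filled e_g set; the Jahn–Teller theorem predicts a tetragonal distortion (typically axial elongation) to lift the degeneracy.

[CrClI5]^4-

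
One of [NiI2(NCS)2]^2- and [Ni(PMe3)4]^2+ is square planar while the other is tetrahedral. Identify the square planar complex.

[Ni(PMe3)4]^2+

For [NiI2(NCS)2]^2-: Ligand charges: each iodide is −1; each isothiocyanate is −1. With an overall charge of −2 the nickel centre must be in the +2 oxidation state. Nickel is a group-10 element; Ni(II) is therefore d⁸. Iodide and isothiocyanate are weak-field ligands. With weak-field ligands the CFSE gain from square planar is small, so a 3d d⁸ ion takes the sterically preferred tetrahedral geometry. → tetrahedral.
For [Ni(PMe3)4]^2+: Ligand charges: trimethylphosphine is neutral. With an overall charge of +2 the nickel centre must be in the +2 oxidation state. Group 10 minus oxidation state 2 gives a d⁸ configuration. Trimethylphosphine is a strong-field ligand (high in the spectrochemical series). A 3d d⁸ ion with strong-field ligands gains enough CFSE to favour square planar over tetrahedral. → square planar.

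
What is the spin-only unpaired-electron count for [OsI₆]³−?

1 unpaired electron

Each iodide is −1; balancing the −3 overall charge requires Os(III).
Os sits in group 8, so the d-electron count is 8 − 3 = 5.
The spin state decides the count: a 5d ion has a large Δₒ and is invariably low-spin.
An octahedral low-spin d⁵ ion is t₂g⁵e_g⁰, giving 1 unpaired electron.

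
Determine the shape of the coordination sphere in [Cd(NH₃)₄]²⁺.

tetrahedral

Ligand charges: ammonia is neutral. With an overall charge of +2 the cadmium centre must be in the +2 oxidation state.
Cadmium is a group-12 element; Cd(II) is therefore d¹⁰.
Coordination number: 4.
A d¹⁰ ion has no crystal-field stabilisation preference between square planar and tetrahedral, so four ligands adopt the sterically favoured tetrahedral geometry.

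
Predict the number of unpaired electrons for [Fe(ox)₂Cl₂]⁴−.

4

Each oxalate is −2; each chloride is −1; balancing the −4 overall charge requires Fe(II).
Fe sits in group 8, so the d-electron count is 8 − 2 = 6.
Counting donor atoms: 2×oxalate (bidentate) → 4 donors; 2×chloride (monodentate) → 2 donors. Coordination number = 6.
The spin state decides the count: Chloride and oxalate are weak-field ligands for a first-row metal, so the complex is high-spin.
An octahedral high-spin d⁶ ion is t₂g⁴e_g², giving 4 unpaired electrons.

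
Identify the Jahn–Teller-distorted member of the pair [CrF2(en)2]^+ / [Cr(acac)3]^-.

[Cr(acac)3]^-

[CrF2(en)2]^+: Ligand charges: each fluoride is −1; ethylenediamine is neutral. With an overall charge of +1 the chromium centre must be in the +3 oxidation state. Cr sits in group 6, so the d-electron count is 6 − 3 = 3. The d³ configuration leaves the e_g set evenly filled (or empty) — no strong Jahn–Teller driving force.
[Cr(acac)3]^-: Each acetylacetonate is −1; balancing the −1 overall charge requires Cr(II). Group 6 minus oxidation state 2 gives a d⁴ configuration. Acetylacetonate is a weak-field ligand for a first-row metal, so the complex is high-spin. The t₂g³e_g¹ (high-spin) configuration has an unevenly filled e_g set; the Jahn–Teller theorem predicts a tetragonal distortion (typically axial elongation) to lift the degeneracy.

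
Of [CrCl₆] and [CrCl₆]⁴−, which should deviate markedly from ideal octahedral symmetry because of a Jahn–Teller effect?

[CrCl₆]: Summing ligand charges against the 0 overall charge gives an oxidation state of +6 for chromium. Group 6 minus oxidation state 6 gives a d⁰ configuration. The d⁰ configuration leaves the e_g set evenly filled (or empty) — no strong Jahn–Teller driving force.
[CrCl₆]⁴−: Each chloride is −1; balancing the −4 overall charge requires Cr(II). Group 6 minus oxidation state 2 gives a d⁴ configuration. Chloride is a weak-field ligand for a first-row metal, so the complex is high-spin. The t₂g³e_g¹ (high-spin) configuration has an unevenly filled e_g set; the Jahn–Teller theorem predicts a tetragonal distortion (typically axial elongation) to lift the degeneracy.

[CrCl₆]⁴−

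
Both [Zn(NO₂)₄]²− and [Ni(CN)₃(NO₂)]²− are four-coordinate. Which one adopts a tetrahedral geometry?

[Zn(NO₂)₄]²−

For [Zn(NO₂)₄]²−: Ligand charges: each nitro (N-bound nitrite) is −1. With an overall charge of −2 the zinc centre must be in the +2 oxidation state. Zinc is a group-12 element; Zn(II) is therefore d¹⁰. A d¹⁰ ion has no crystal-field stabilisation preference between square planar and tetrahedral, so four ligands adopt the sterically favoured tetrahedral geometry. → tetrahedral.
For [Ni(CN)₃(NO₂)]²−: Ligand charges: each cyanide is −1; each nitro (N-bound nitrite) is −1. With an overall charge of −2 the nickel centre must be in the +2 oxidation state. Nickel is a group-10 element; Ni(II) is therefore d⁸. Cyanide and nitro (N-bound nitrite) are strong-field ligands (high in the spectrochemical series). A 3d d⁸ ion with strong-field ligands gains enough CFSE to favour square planar over tetrahedral. → square planar.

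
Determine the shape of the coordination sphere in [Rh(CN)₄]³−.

square planar

Summing ligand charges against the −3 overall charge gives an oxidation state of +1 for rhodium.
Rhodium is a group-9 element; Rh(I) is therefore d⁸.
With 4 monodentate ligands the coordination number is 4.
A 4d d⁸ ion has a large crystal-field splitting; square planar leaves the high-energy d_{x²−y²} orbital empty and maximises CFSE.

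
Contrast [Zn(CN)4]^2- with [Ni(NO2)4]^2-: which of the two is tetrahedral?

[Zn(CN)4]^2-

For [Zn(CN)4]^2-: Each cyanide is −1; balancing the −2 overall charge requires Zn(II). Zinc is a group-12 element; Zn(II) is therefore d¹⁰. A d¹⁰ ion has no crystal-field stabilisation preference between square planar and tetrahedral, so four ligands adopt the sterically favoured tetrahedral geometry. → tetrahedral.
For [Ni(NO2)4]^2-: Ligand charges: each nitro (N-bound nitrite) is −1. With an overall charge of −2 the nickel centre must be in the +2 oxidation state. Nickel is a group-10 element; Ni(II) is therefore d⁸. Nitro (N-bound nitrite) is a strong-field ligand (high in the spectrochemical series). A 3d d⁸ ion with strong-field ligands gains enough CFSE to favour square planar over tetrahedral. → square planar.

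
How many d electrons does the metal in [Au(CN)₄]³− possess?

Ligand charges: each cyanide is −1. With an overall charge of −3 the gold centre must be in the +1 oxidation state.
Au sits in group 11, so the d-electron count is 11 − 1 = 10.

d¹⁰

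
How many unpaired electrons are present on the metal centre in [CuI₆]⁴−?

1 unpaired electron

Ligand charges: each iodide is −1. With an overall charge of −4 the copper centre must be in the +2 oxidation state.
Group 11 minus oxidation state 2 gives a d⁹ configuration.
In an octahedral field the d⁹ configuration is t₂g⁶e_g³ (only one arrangement possible), giving 1 unpaired electron.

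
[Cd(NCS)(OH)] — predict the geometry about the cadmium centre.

linear

Summing ligand charges against the 0 overall charge gives an oxidation state of +2 for cadmium.
Cd sits in group 12, so the d-electron count is 12 − 2 = 10.
Coordination number: 2.
A d¹⁰ ion with only two ligands adopts a linear arrangement (sp hybridisation; no CFSE preference).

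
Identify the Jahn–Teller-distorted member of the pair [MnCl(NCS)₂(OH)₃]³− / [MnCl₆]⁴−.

[MnCl(NCS)₂(OH)₃]³−: Ligand charges: each chloride is −1; each isothiocyanate is −1; each hydroxide is −1. With an overall charge of −3 the manganese centre must be in the +3 oxidation state. Group 7 minus oxidation state 3 gives a d⁴ configuration. Chloride, hydroxide, and isothiocyanate are weak-field ligands for a first-row metal, so the complex is high-spin. The t₂g³e_g¹ (high-spin) configuration has an unevenly filled e_g set; the Jahn–Teller theorem predicts a tetragonal distortion (typically axial elongation) to lift the degeneracy.
[MnCl₆]⁴−: Each chloride is −1; balancing the −4 overall charge requires Mn(II). Mn sits in group 7, so the d-electron count is 7 − 2 = 5. Chloride is a weak-field ligand for a first-row metal, so the complex is high-spin. The d⁵ configuration leaves the e_g set evenly filled (or empty) — no strong Jahn–Teller driving force.

[MnCl(NCS)₂(OH)₃]³−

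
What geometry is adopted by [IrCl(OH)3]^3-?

square planar

Ligand charges: each chloride is −1; each hydroxide is −1. With an overall charge of −3 the iridium centre must be in the +1 oxidation state.
Ir sits in group 9, so the d-electron count is 9 − 1 = 8.
With 4 monodentate ligands the coordination number is 4.
A 5d d⁸ ion has a large crystal-field splitting; square planar leaves the high-energy d_{x²−y²} orbital empty and maximises CFSE.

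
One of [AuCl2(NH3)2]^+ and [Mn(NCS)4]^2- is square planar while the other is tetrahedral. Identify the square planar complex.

[AuCl2(NH3)2]^+

For [AuCl2(NH3)2]^+: Each chloride is −1; ammonia is neutral; balancing the +1 overall charge requires Au(III). Au sits in group 11, so the d-electron count is 11 − 3 = 8. A 5d d⁸ ion has a large crystal-field splitting; square planar leaves the high-energy d_{x²−y²} orbital empty and maximises CFSE. → square planar.
For [Mn(NCS)4]^2-: Ligand charges: each isothiocyanate is −1. With an overall charge of −2 the manganese centre must be in the +2 oxidation state. Manganese is a group-7 element; Mn(II) is therefore d⁵. A high-spin d⁵ ion has zero CFSE in either geometry, so four ligands adopt the sterically favoured tetrahedral geometry. → tetrahedral.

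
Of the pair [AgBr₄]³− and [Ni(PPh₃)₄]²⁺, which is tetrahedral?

For [AgBr₄]³−: Each bromide is −1; balancing the −3 overall charge requires Ag(I). Ag sits in group 11, so the d-electron count is 11 − 1 = 10. A d¹⁰ ion has no crystal-field stabilisation preference between square planar and tetrahedral, so four ligands adopt the sterically favoured tetrahedral geometry. → tetrahedral.
For [Ni(PPh₃)₄]²⁺: Triphenylphosphine is neutral; balancing the +2 overall charge requires Ni(II). Group 10 minus oxidation state 2 gives a d⁸ configuration. Triphenylphosphine is a strong-field ligand (high in the spectrochemical series). A 3d d⁸ ion with strong-field ligands gains enough CFSE to favour square planar over tetrahedral. → square planar.

[AgBr₄]³−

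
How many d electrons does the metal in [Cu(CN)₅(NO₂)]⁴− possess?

Summing ligand charges against the −4 overall charge gives an oxidation state of +2 for copper.
Cu sits in group 11, so the d-electron count is 11 − 2 = 9.

d9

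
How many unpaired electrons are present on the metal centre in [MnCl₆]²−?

3 unpaired electrons

Summing ligand charges against the −2 overall charge gives an oxidation state of +4 for manganese.
Manganese is a group-7 element; Mn(IV) is therefore d³.
In an octahedral field the d³ configuration is t₂g³e_g⁰ (only one arrangement possible), giving 3 unpaired electrons.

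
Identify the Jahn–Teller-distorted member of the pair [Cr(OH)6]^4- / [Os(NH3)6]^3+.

[Cr(OH)6]^4-: Summing ligand charges against the −4 overall charge gives an oxidation state of +2 for chromium. Chromium is a group-6 element; Cr(II) is therefore d⁴. Hydroxide is a weak-field ligand for a first-row metal, so the complex is high-spin. The t₂g³e_g¹ (high-spin) configuration has an unevenly filled e_g set; the Jahn–Teller theorem predicts a tetragonal distortion (typically axial elongation) to lift the degeneracy.
[Os(NH3)6]^3+: Ammonia is neutral; balancing the +3 overall charge requires Os(III). Os sits in group 8, so the d-electron count is 8 − 3 = 5. A 5d ion has a large Δₒ and is invariably low-spin. The d⁵ configuration leaves the e_g set evenly filled (or empty) — no strong Jahn–Teller driving force.

[Cr(OH)6]^4-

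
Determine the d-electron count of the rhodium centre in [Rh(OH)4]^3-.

d⁸

Each hydroxide is −1; balancing the −3 overall charge requires Rh(I).
Group 9 minus oxidation state 1 gives a d⁸ configuration.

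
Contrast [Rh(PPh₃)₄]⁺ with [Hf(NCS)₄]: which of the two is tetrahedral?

For [Rh(PPh₃)₄]⁺: Summing ligand charges against the +1 overall charge gives an oxidation state of +1 for rhodium. Rhodium is a group-9 element; Rh(I) is therefore d⁸. A 4d d⁸ ion has a large crystal-field splitting; square planar leaves the high-energy d_{x²−y²} orbital empty and maximises CFSE. → square planar.
For [Hf(NCS)₄]: Ligand charges: each isothiocyanate is −1. With an overall charge of 0 the hafnium centre must be in the +4 oxidation state. Hafnium is a group-4 element; Hf(IV) is therefore d⁰. A d⁰ ion has no crystal-field stabilisation preference between square planar and tetrahedral, so four ligands adopt the sterically favoured tetrahedral geometry. → tetrahedral.

[Hf(NCS)₄]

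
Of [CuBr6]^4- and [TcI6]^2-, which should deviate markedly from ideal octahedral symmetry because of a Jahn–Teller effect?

[CuBr6]^4-: Summing ligand charges against the −4 overall charge gives an oxidation state of +2 for copper. Copper is a group-11 element; Cu(II) is therefore d⁹. The t₂g⁶e_g³ configuration has an unevenly filled e_g set; the Jahn–Teller theorem predicts a tetragonal distortion (typically axial elongation) to lift the degeneracy.
[TcI6]^2-: Ligand charges: each iodide is −1. With an overall charge of −2 the technetium centre must be in the +4 oxidation state. Tc sits in group 7, so the d-electron count is 7 − 4 = 3. The d³ configuration leaves the e_g set evenly filled (or empty) — no strong Jahn–Teller driving force.

[CuBr6]^4-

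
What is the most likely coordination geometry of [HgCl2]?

Ligand charges: each chloride is −1. With an overall charge of 0 the mercury centre must be in the +2 oxidation state.
Mercury is a group-12 element; Hg(II) is therefore d¹⁰.
Coordination number: 2.
A d¹⁰ ion with only two ligands adopts a linear arrangement (sp hybridisation; no CFSE preference).

linear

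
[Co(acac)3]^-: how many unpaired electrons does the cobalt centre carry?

Summing ligand charges against the −1 overall charge gives an oxidation state of +2 for cobalt.
Co sits in group 9, so the d-electron count is 9 − 2 = 7.
Counting donor atoms: 3×acetylacetonate (bidentate) → 6 donors. Coordination number = 6.
The spin state decides the count: Acetylacetonate is a weak-field ligand for a first-row metal, so the complex is high-spin.
An octahedral high-spin d⁷ ion is t₂g⁵e_g², giving 3 unpaired electrons.

3 unpaired electrons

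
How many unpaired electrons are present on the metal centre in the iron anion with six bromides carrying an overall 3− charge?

5

Ligand charges: each bromide is −1. With an overall charge of −3 the iron centre must be in the +3 oxidation state.
Fe sits in group 8, so the d-electron count is 8 − 3 = 5.
The spin state decides the count: Bromide is a weak-field ligand for a first-row metal, so the complex is high-spin.
An octahedral high-spin d⁵ ion is t₂g³e_g², giving 5 unpaired electrons.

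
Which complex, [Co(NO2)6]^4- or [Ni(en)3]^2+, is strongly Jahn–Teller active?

[Co(NO2)6]^4-: Summing ligand charges against the −4 overall charge gives an oxidation state of +2 for cobalt. Group 9 minus oxidation state 2 gives a d⁷ configuration. Nitro (N-bound nitrite) is a strong-field ligand (high in the spectrochemical series) for a first-row metal, so the complex is low-spin. The t₂g⁶e_g¹ (low-spin) configuration has an unevenly filled e_g set; the Jahn–Teller theorem predicts a tetragonal distortion (typically axial elongation) to lift the degeneracy.
[Ni(en)3]^2+: Summing ligand charges against the +2 overall charge gives an oxidation state of +2 for nickel. Ni sits in group 10, so the d-electron count is 10 − 2 = 8. The d⁸ configuration leaves the e_g set evenly filled (or empty) — no strong Jahn–Teller driving force.

[Co(NO2)6]^4-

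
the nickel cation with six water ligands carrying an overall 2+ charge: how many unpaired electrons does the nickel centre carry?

2 unpaired electrons

Summing ligand charges against the +2 overall charge gives an oxidation state of +2 for nickel.
Ni sits in group 10, so the d-electron count is 10 − 2 = 8.
In an octahedral field the d⁸ configuration is t₂g⁶e_g² (only one arrangement possible), giving 2 unpaired electrons.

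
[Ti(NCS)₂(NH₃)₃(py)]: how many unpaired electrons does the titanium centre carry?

2

Summing ligand charges against the 0 overall charge gives an oxidation state of +2 for titanium.
Titanium is a group-4 element; Ti(II) is therefore d².
In an octahedral field the d² configuration is t₂g²e_g⁰ (only one arrangement possible), giving 2 unpaired electrons.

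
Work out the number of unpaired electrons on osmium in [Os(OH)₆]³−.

1 unpaired electron

Ligand charges: each hydroxide is −1. With an overall charge of −3 the osmium centre must be in the +3 oxidation state.
Os sits in group 8, so the d-electron count is 8 − 3 = 5.
The spin state decides the count: a 5d ion has a large Δₒ and is invariably low-spin.
An octahedral low-spin d⁵ ion is t₂g⁵e_g⁰, giving 1 unpaired electron.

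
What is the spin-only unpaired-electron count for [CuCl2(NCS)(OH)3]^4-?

Ligand charges: each chloride is −1; each isothiocyanate is −1; each hydroxide is −1. With an overall charge of −4 the copper centre must be in the +2 oxidation state.
Cu sits in group 11, so the d-electron count is 11 − 2 = 9.
In an octahedral field the d⁹ configuration is t₂g⁶e_g³ (only one arrangement possible), giving 1 unpaired electron.

1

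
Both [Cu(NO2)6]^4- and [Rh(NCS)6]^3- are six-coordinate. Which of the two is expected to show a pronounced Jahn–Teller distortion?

[Cu(NO2)6]^4-: Each nitro (N-bound nitrite) is −1; balancing the −4 overall charge requires Cu(II). Group 11 minus oxidation state 2 gives a d⁹ configuration. The t₂g⁶e_g³ configuration has an unevenly filled e_g set; the Jahn–Teller theorem predicts a tetragonal distortion (typically axial elongation) to lift the degeneracy.
[Rh(NCS)6]^3-: Summing ligand charges against the −3 overall charge gives an oxidation state of +3 for rhodium. Group 9 minus oxidation state 3 gives a d⁶ configuration. A 4d ion has a large Δₒ and is invariably low-spin. The d⁶ configuration leaves the e_g set evenly filled (or empty) — no strong Jahn–Teller driving force.

[Cu(NO2)6]^4-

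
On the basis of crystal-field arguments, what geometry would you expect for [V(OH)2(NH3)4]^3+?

octahedral

Summing ligand charges against the +3 overall charge gives an oxidation state of +5 for vanadium.
V sits in group 5, so the d-electron count is 5 − 5 = 0.
With 6 monodentate ligands the coordination number is 6.
Six donors around a single metal centre give an octahedral coordination sphere.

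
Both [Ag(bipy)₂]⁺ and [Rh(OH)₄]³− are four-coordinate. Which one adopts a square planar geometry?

For [Ag(bipy)₂]⁺: Summing ligand charges against the +1 overall charge gives an oxidation state of +1 for silver. Ag sits in group 11, so the d-electron count is 11 − 1 = 10. A d¹⁰ ion has no crystal-field stabilisation preference between square planar and tetrahedral, so four ligands adopt the sterically favoured tetrahedral geometry. → tetrahedral.
For [Rh(OH)₄]³−: Ligand charges: each hydroxide is −1. With an overall charge of −3 the rhodium centre must be in the +1 oxidation state. Rh sits in group 9, so the d-electron count is 9 − 1 = 8. A 4d d⁸ ion has a large crystal-field splitting; square planar leaves the high-energy d_{x²−y²} orbital empty and maximises CFSE. → square planar.

[Rh(OH)₄]³−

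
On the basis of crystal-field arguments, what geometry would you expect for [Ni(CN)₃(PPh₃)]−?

Ligand charges: each cyanide is −1; triphenylphosphine is neutral. With an overall charge of −1 the nickel centre must be in the +2 oxidation state.
Ni sits in group 10, so the d-electron count is 10 − 2 = 8.
Coordination number: 4.
Cyanide and triphenylphosphine are strong-field ligands (high in the spectrochemical series).
A 3d d⁸ ion with strong-field ligands gains enough CFSE to favour square planar over tetrahedral.

square planar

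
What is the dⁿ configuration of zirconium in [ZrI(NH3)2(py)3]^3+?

d0

Summing ligand charges against the +3 overall charge gives an oxidation state of +4 for zirconium.
Group 4 minus oxidation state 4 gives a d⁰ configuration.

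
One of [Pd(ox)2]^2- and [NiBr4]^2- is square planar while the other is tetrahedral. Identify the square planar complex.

For [Pd(ox)2]^2-: Each oxalate is −2; balancing the −2 overall charge requires Pd(II). Pd sits in group 10, so the d-electron count is 10 − 2 = 8. A 4d d⁸ ion has a large crystal-field splitting; square planar leaves the high-energy d_{x²−y²} orbital empty and maximises CFSE. → square planar.
For [NiBr4]^2-: Summing ligand charges against the −2 overall charge gives an oxidation state of +2 for nickel. Nickel is a group-10 element; Ni(II) is therefore d⁸. Bromide is a weak-field ligand. With weak-field ligands the CFSE gain from square planar is small, so a 3d d⁸ ion takes the sterically preferred tetrahedral geometry. → tetrahedral.

[Pd(ox)2]^2-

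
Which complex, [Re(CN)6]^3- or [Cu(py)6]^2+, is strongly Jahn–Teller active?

[Cu(py)6]^2+

[Re(CN)6]^3-: Each cyanide is −1; balancing the −3 overall charge requires Re(III). Rhenium is a group-7 element; Re(III) is therefore d⁴. A 5d ion has a large Δₒ and is invariably low-spin. The d⁴ configuration leaves the e_g set evenly filled (or empty) — no strong Jahn–Teller driving force.
[Cu(py)6]^2+: Pyridine is neutral; balancing the +2 overall charge requires Cu(II). Copper is a group-11 element; Cu(II) is therefore d⁹. The t₂g⁶e_g³ configuration has an unevenly filled e_g set; the Jahn–Teller theorem predicts a tetragonal distortion (typically axial elongation) to lift the degeneracy.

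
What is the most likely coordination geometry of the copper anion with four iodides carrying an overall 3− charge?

Each iodide is −1; balancing the −3 overall charge requires Cu(I).
Copper is a group-11 element; Cu(I) is therefore d¹⁰.
Coordination number: 4.
A d¹⁰ ion has no crystal-field stabilisation preference between square planar and tetrahedral, so four ligands adopt the sterically favoured tetrahedral geometry.

tetrahedral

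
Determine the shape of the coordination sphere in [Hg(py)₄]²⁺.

tetrahedral

Pyridine is neutral; balancing the +2 overall charge requires Hg(II).
Mercury is a group-12 element; Hg(II) is therefore d¹⁰.
Coordination number: 4.
A d¹⁰ ion has no crystal-field stabilisation preference between square planar and tetrahedral, so four ligands adopt the sterically favoured tetrahedral geometry.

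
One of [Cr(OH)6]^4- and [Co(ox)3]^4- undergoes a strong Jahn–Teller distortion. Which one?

[Cr(OH)6]^4-: Summing ligand charges against the −4 overall charge gives an oxidation state of +2 for chromium. Group 6 minus oxidation state 2 gives a d⁴ configuration. Hydroxide is a weak-field ligand for a first-row metal, so the complex is high-spin. The t₂g³e_g¹ (high-spin) configuration has an unevenly filled e_g set; the Jahn–Teller theorem predicts a tetragonal distortion (typically axial elongation) to lift the degeneracy.
[Co(ox)3]^4-: Each oxalate is −2; balancing the −4 overall charge requires Co(II). Co sits in group 9, so the d-electron count is 9 − 2 = 7. Oxalate is a weak-field ligand for a first-row metal, so the complex is high-spin. The d⁷ configuration leaves the e_g set evenly filled (or empty) — no strong Jahn–Teller driving force.

[Cr(OH)6]^4-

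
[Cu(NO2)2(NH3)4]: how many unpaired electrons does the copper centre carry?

1 unpaired electron

Summing ligand charges against the 0 overall charge gives an oxidation state of +2 for copper.
Cu sits in group 11, so the d-electron count is 11 − 2 = 9.
In an octahedral field the d⁹ configuration is t₂g⁶e_g³ (only one arrangement possible), giving 1 unpaired electron.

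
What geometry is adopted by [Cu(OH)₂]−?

linear

Ligand charges: each hydroxide is −1. With an overall charge of −1 the copper centre must be in the +1 oxidation state.
Copper is a group-11 element; Cu(I) is therefore d¹⁰.
With 2 monodentate ligands the coordination number is 2.
A d¹⁰ ion with only two ligands adopts a linear arrangement (sp hybridisation; no CFSE preference).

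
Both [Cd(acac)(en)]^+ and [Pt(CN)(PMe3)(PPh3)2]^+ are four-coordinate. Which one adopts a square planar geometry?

For [Cd(acac)(en)]^+: Ligand charges: each acetylacetonate is −1; ethylenediamine is neutral. With an overall charge of +1 the cadmium centre must be in the +2 oxidation state. Cadmium is a group-12 element; Cd(II) is therefore d¹⁰. A d¹⁰ ion has no crystal-field stabilisation preference between square planar and tetrahedral, so four ligands adopt the sterically favoured tetrahedral geometry. → tetrahedral.
For [Pt(CN)(PMe3)(PPh3)2]^+: Summing ligand charges against the +1 overall charge gives an oxidation state of +2 for platinum. Platinum is a group-10 element; Pt(II) is therefore d⁸. A 5d d⁸ ion has a large crystal-field splitting; square planar leaves the high-energy d_{x²−y²} orbital empty and maximises CFSE. → square planar.

[Pt(CN)(PMe3)(PPh3)2]^+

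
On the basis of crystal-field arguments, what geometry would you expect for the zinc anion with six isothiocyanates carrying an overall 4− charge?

octahedral

Summing ligand charges against the −4 overall charge gives an oxidation state of +2 for zinc.
Zinc is a group-12 element; Zn(II) is therefore d¹⁰.
With 6 monodentate ligands the coordination number is 6.
Six donors around a single metal centre give an octahedral coordination sphere.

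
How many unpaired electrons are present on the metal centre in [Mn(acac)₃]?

4

Summing ligand charges against the 0 overall charge gives an oxidation state of +3 for manganese.
Mn sits in group 7, so the d-electron count is 7 − 3 = 4.
Counting donor atoms: 3×acetylacetonate (bidentate) → 6 donors. Coordination number = 6.
The spin state decides the count: Acetylacetonate is a weak-field ligand for a first-row metal, so the complex is high-spin.
An octahedral high-spin d⁴ ion is t₂g³e_g¹, giving 4 unpaired electrons.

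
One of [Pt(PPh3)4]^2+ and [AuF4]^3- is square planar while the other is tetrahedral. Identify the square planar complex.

For [Pt(PPh3)4]^2+: Ligand charges: triphenylphosphine is neutral. With an overall charge of +2 the platinum centre must be in the +2 oxidation state. Platinum is a group-10 element; Pt(II) is therefore d⁸. A 5d d⁸ ion has a large crystal-field splitting; square planar leaves the high-energy d_{x²−y²} orbital empty and maximises CFSE. → square planar.
For [AuF4]^3-: Summing ligand charges against the −3 overall charge gives an oxidation state of +1 for gold. Gold is a group-11 element; Au(I) is therefore d¹⁰. A d¹⁰ ion has no crystal-field stabilisation preference between square planar and tetrahedral, so four ligands adopt the sterically favoured tetrahedral geometry. → tetrahedral.

[Pt(PPh3)4]^2+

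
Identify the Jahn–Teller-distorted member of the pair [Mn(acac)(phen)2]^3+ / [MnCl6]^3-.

[MnCl6]^3-

[Mn(acac)(phen)2]^3+: Summing ligand charges against the +3 overall charge gives an oxidation state of +4 for manganese. Manganese is a group-7 element; Mn(IV) is therefore d³. The d³ configuration leaves the e_g set evenly filled (or empty) — no strong Jahn–Teller driving force.
[MnCl6]^3-: Summing ligand charges against the −3 overall charge gives an oxidation state of +3 for manganese. Manganese is a group-7 element; Mn(III) is therefore d⁴. Chloride is a weak-field ligand for a first-row metal, so the complex is high-spin. The t₂g³e_g¹ (high-spin) configuration has an unevenly filled e_g set; the Jahn–Teller theorem predicts a tetragonal distortion (typically axial elongation) to lift the degeneracy.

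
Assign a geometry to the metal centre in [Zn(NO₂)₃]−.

trigonal planar

Summing ligand charges against the −1 overall charge gives an oxidation state of +2 for zinc.
Zinc is a group-12 element; Zn(II) is therefore d¹⁰.
Coordination number: 3.
Three ligands around a d¹⁰ centre minimise repulsion in a trigonal-planar arrangement.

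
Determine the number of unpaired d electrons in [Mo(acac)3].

3 unpaired electrons

Ligand charges: each acetylacetonate is −1. With an overall charge of 0 the molybdenum centre must be in the +3 oxidation state.
Group 6 minus oxidation state 3 gives a d³ configuration.
Counting donor atoms: 3×acetylacetonate (bidentate) → 6 donors. Coordination number = 6.
In an octahedral field the d³ configuration is t₂g³e_g⁰ (only one arrangement possible), giving 3 unpaired electrons.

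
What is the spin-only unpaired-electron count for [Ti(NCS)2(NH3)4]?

Ligand charges: each isothiocyanate is −1; ammonia is neutral. With an overall charge of 0 the titanium centre must be in the +2 oxidation state.
Group 4 minus oxidation state 2 gives a d² configuration.
In an octahedral field the d² configuration is t₂g²e_g⁰ (only one arrangement possible), giving 2 unpaired electrons.

2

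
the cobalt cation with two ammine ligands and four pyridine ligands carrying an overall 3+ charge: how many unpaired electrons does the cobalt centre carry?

Summing ligand charges against the +3 overall charge gives an oxidation state of +3 for cobalt.
Cobalt is a group-9 element; Co(III) is therefore d⁶.
The spin state decides the count: Co(III) has an exceptionally large octahedral splitting and is low-spin with essentially every ligand except fluoride.
An octahedral low-spin d⁶ ion is t₂g⁶e_g⁰, giving 0 unpaired electrons.

0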